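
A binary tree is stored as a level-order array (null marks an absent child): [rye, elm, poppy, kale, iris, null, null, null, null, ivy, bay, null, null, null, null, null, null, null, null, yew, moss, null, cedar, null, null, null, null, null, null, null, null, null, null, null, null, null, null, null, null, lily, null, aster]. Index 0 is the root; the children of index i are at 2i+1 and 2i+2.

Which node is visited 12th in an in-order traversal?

poppy

In-order visits the left subtree, then the node, then the right subtree.
At rye: go left to elm.
  At elm: go left to kale.
    kale is a leaf — visit kale.
  Visit elm.
  At elm: go right to iris.
    At iris: go left to ivy.
      At ivy: go left to yew.
        At yew: go left to lily.
          lily is a leaf — visit lily.
        Visit yew.
        At yew: no right child.
      Visit ivy.
      At ivy: go right to moss.
        At moss: go left to aster.
          aster is a leaf — visit aster.
        Visit moss.
        At moss: no right child.
    Visit iris.
    At iris: go right to bay.
      At bay: no left child.
      Visit bay.
      At bay: go right to cedar.
        cedar is a leaf — visit cedar.
Visit rye.
At rye: go right to poppy.
  poppy is a leaf — visit poppy.
Full in-order sequence: kale, elm, lily, yew, ivy, aster, moss, iris, bay, cedar, rye, poppy.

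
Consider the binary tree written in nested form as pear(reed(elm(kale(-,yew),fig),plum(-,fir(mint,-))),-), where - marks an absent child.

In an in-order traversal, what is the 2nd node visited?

In-order visits the left subtree, then the node, then the right subtree.
At pear: go left to reed.
  At reed: go left to elm.
    At elm: go left to kale.
      At kale: no left child.
      Visit kale.
      At kale: go right to yew.
        yew is a leaf — visit yew.
    Visit elm.
    At elm: go right to fig.
      fig is a leaf — visit fig.
  Visit reed.
  At reed: go right to plum.
    At plum: no left child.
    Visit plum.
    At plum: go right to fir.
      At fir: go left to mint.
        mint is a leaf — visit mint.
      Visit fir.
      At fir: no right child.
Visit pear.
At pear: no right child.
Full in-order sequence: kale, yew, elm, fig, reed, plum, mint, fir, pear.

yew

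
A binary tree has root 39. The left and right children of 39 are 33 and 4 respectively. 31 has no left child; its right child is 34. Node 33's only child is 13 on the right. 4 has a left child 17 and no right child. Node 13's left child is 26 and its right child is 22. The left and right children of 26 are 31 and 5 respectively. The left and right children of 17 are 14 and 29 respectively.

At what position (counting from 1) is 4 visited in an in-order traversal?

12

In-order visits the left subtree, then the node, then the right subtree.
At 39: go left to 33.
  At 33: no left child.
  Visit 33.
  At 33: go right to 13.
    At 13: go left to 26.
      At 26: go left to 31.
        At 31: no left child.
        Visit 31.
        At 31: go right to 34.
          34 is a leaf — visit 34.
      Visit 26.
      At 26: go right to 5.
        5 is a leaf — visit 5.
    Visit 13.
    At 13: go right to 22.
      22 is a leaf — visit 22.
Visit 39.
At 39: go right to 4.
  At 4: go left to 17.
    At 17: go left to 14.
      14 is a leaf — visit 14.
    Visit 17.
    At 17: go right to 29.
      29 is a leaf — visit 29.
  Visit 4.
  At 4: no right child.
Full in-order sequence: 33, 31, 34, 26, 5, 13, 22, 39, 14, 17, 29, 4.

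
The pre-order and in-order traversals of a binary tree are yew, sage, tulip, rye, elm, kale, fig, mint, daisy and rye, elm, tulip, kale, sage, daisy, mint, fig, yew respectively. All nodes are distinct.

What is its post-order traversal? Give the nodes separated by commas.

The first element of pre-order is the root; it splits in-order into left and right subtrees.
Root yew: left subtree has 8 nodes {rye, elm, tulip, kale, sage, daisy, mint, fig}, right has 0 { }.
  Root sage: left subtree has 4 nodes {rye, elm, tulip, kale}, right has 3 {daisy, mint, fig}.
    Root tulip: left subtree has 2 nodes {rye, elm}, right has 1 {kale}.
      Root rye: left subtree has 0 nodes { }, right has 1 {elm}.
    Root fig: left subtree has 2 nodes {daisy, mint}, right has 0 { }.
      Root mint: left subtree has 1 node {daisy}, right has 0 { }.

elm, rye, kale, tulip, daisy, mint, fig, sage, yew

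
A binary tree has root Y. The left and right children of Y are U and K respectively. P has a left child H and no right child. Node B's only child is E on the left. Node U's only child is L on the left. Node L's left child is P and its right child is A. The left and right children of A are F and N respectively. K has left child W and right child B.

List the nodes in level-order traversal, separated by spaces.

Y U K L W B P A E H F N

Level-order visits nodes level by level from the root, left to right within each level.
Level 0: Y
Level 1: U, K
Level 2: L, W, B
Level 3: P, A, E
Level 4: H, F, N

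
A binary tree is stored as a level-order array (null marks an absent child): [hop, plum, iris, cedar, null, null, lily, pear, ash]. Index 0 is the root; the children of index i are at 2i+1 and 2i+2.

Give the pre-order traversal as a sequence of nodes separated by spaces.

Pre-order visits the node, then its left subtree, then its right subtree.
Visit hop.
At hop: go left to plum.
  Visit plum.
  At plum: go left to cedar.
    Visit cedar.
    At cedar: go left to pear.
      pear is a leaf — visit pear.
    At cedar: go right to ash.
      ash is a leaf — visit ash.
  At plum: no right child.
At hop: go right to iris.
  Visit iris.
  At iris: no left child.
  At iris: go right to lily.
    lily is a leaf — visit lily.

hop plum cedar pear ash iris lily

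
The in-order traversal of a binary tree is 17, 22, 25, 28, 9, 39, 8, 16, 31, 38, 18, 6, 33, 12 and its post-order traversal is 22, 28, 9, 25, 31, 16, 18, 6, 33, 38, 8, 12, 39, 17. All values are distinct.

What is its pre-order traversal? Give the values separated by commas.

17, 39, 25, 22, 9, 28, 12, 8, 38, 16, 31, 33, 6, 18

The last element of post-order is the root; it splits in-order into left and right subtrees.
Root 17: left subtree has 0 nodes { }, right has 13 {22, 25, 28, 9, 39, 8, 16, 31, 38, 18, 6, 33, 12}.
  Root 39: left subtree has 4 nodes {22, 25, 28, 9}, right has 8 {8, 16, 31, 38, 18, 6, 33, 12}.
    Root 25: left subtree has 1 node {22}, right has 2 {28, 9}.
      Root 9: left subtree has 1 node {28}, right has 0 { }.
    Root 12: left subtree has 7 nodes {8, 16, 31, 38, 18, 6, 33}, right has 0 { }.
      Root 8: left subtree has 0 nodes { }, right has 6 {16, 31, 38, 18, 6, 33}.
        Root 38: left subtree has 2 nodes {16, 31}, right has 3 {18, 6, 33}.
          Root 16: left subtree has 0 nodes { }, right has 1 {31}.
          Root 33: left subtree has 2 nodes {18, 6}, right has 0 { }.
            Root 6: left subtree has 1 node {18}, right has 0 { }.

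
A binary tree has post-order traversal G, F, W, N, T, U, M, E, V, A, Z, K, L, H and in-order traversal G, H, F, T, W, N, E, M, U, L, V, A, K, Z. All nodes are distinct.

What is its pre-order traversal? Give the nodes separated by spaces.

H G L E T F N W M U K A V Z

The last element of post-order is the root; it splits in-order into left and right subtrees.
Root H: left subtree has 1 node {G}, right has 12 {F, T, W, N, E, M, U, L, V, A, K, Z}.
  Root L: left subtree has 7 nodes {F, T, W, N, E, M, U}, right has 4 {V, A, K, Z}.
    Root E: left subtree has 4 nodes {F, T, W, N}, right has 2 {M, U}.
      Root T: left subtree has 1 node {F}, right has 2 {W, N}.
        Root N: left subtree has 1 node {W}, right has 0 { }.
      Root M: left subtree has 0 nodes { }, right has 1 {U}.
    Root K: left subtree has 2 nodes {V, A}, right has 1 {Z}.
      Root A: left subtree has 1 node {V}, right has 0 { }.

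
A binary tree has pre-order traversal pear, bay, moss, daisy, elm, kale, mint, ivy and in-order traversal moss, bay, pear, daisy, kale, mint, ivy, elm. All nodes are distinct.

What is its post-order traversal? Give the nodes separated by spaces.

The first element of pre-order is the root; it splits in-order into left and right subtrees.
Root pear: left subtree has 2 nodes {moss, bay}, right has 5 {daisy, kale, mint, ivy, elm}.
  Root bay: left subtree has 1 node {moss}, right has 0 { }.
  Root daisy: left subtree has 0 nodes { }, right has 4 {kale, mint, ivy, elm}.
    Root elm: left subtree has 3 nodes {kale, mint, ivy}, right has 0 { }.
      Root kale: left subtree has 0 nodes { }, right has 2 {mint, ivy}.
        Root mint: left subtree has 0 nodes { }, right has 1 {ivy}.

moss bay ivy mint kale elm daisy pear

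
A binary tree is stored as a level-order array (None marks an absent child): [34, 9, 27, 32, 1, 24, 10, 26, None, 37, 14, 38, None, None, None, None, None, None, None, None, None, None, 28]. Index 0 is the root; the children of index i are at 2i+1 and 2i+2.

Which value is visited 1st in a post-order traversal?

Post-order visits the left subtree, then the right subtree, then the node.
At 34: go left to 9.
  At 9: go left to 32.
    At 32: go left to 26.
      26 is a leaf — visit 26.
    At 32: no right child.
    Visit 32.
  At 9: go right to 1.
    At 1: go left to 37.
      37 is a leaf — visit 37.
    At 1: go right to 14.
      At 14: no left child.
      At 14: go right to 28.
        28 is a leaf — visit 28.
      Visit 14.
    Visit 1.
  Visit 9.
At 34: go right to 27.
  At 27: go left to 24.
    At 24: go left to 38.
      38 is a leaf — visit 38.
    At 24: no right child.
    Visit 24.
  At 27: go right to 10.
    10 is a leaf — visit 10.
  Visit 27.
Visit 34.
Full post-order sequence: 26, 32, 37, 28, 14, 1, 9, 38, 24, 10, 27, 34.

26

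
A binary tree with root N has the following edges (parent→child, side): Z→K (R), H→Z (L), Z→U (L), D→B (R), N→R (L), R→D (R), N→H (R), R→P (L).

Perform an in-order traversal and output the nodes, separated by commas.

P, R, D, B, N, U, Z, K, H

In-order visits the left subtree, then the node, then the right subtree.
At N: go left to R.
  At R: go left to P.
    P is a leaf — visit P.
  Visit R.
  At R: go right to D.
    At D: no left child.
    Visit D.
    At D: go right to B.
      B is a leaf — visit B.
Visit N.
At N: go right to H.
  At H: go left to Z.
    At Z: go left to U.
      U is a leaf — visit U.
    Visit Z.
    At Z: go right to K.
      K is a leaf — visit K.
  Visit H.
  At H: no right child.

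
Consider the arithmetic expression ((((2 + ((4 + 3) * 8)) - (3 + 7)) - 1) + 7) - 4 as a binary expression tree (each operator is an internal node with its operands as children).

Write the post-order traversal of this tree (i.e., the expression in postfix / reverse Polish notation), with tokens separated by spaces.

2 4 3 + 8 * + 3 7 + - 1 - 7 + 4 -

Post-order on an expression tree gives postfix notation: for each operator, emit left operand, right operand, then the operator.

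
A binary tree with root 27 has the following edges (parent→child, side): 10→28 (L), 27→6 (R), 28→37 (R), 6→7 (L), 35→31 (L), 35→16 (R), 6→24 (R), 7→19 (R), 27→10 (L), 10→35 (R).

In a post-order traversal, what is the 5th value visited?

Post-order visits the left subtree, then the right subtree, then the node.
At 27: go left to 10.
  At 10: go left to 28.
    At 28: no left child.
    At 28: go right to 37.
      37 is a leaf — visit 37.
    Visit 28.
  At 10: go right to 35.
    At 35: go left to 31.
      31 is a leaf — visit 31.
    At 35: go right to 16.
      16 is a leaf — visit 16.
    Visit 35.
  Visit 10.
At 27: go right to 6.
  At 6: go left to 7.
    At 7: no left child.
    At 7: go right to 19.
      19 is a leaf — visit 19.
    Visit 7.
  At 6: go right to 24.
    24 is a leaf — visit 24.
  Visit 6.
Visit 27.
Full post-order sequence: 37, 28, 31, 16, 35, 10, 19, 7, 24, 6, 27.

35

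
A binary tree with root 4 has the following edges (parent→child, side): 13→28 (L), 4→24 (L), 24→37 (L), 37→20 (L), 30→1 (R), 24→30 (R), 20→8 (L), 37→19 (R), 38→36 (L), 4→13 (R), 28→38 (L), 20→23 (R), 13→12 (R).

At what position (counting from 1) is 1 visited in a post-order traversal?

6

Post-order visits the left subtree, then the right subtree, then the node.
At 4: go left to 24.
  At 24: go left to 37.
    At 37: go left to 20.
      At 20: go left to 8.
        8 is a leaf — visit 8.
      At 20: go right to 23.
        23 is a leaf — visit 23.
      Visit 20.
    At 37: go right to 19.
      19 is a leaf — visit 19.
    Visit 37.
  At 24: go right to 30.
    At 30: no left child.
    At 30: go right to 1.
      1 is a leaf — visit 1.
    Visit 30.
  Visit 24.
At 4: go right to 13.
  At 13: go left to 28.
    At 28: go left to 38.
      At 38: go left to 36.
        36 is a leaf — visit 36.
      At 38: no right child.
      Visit 38.
    At 28: no right child.
    Visit 28.
  At 13: go right to 12.
    12 is a leaf — visit 12.
  Visit 13.
Visit 4.
Full post-order sequence: 8, 23, 20, 19, 37, 1, 30, 24, 36, 38, 28, 12, 13, 4.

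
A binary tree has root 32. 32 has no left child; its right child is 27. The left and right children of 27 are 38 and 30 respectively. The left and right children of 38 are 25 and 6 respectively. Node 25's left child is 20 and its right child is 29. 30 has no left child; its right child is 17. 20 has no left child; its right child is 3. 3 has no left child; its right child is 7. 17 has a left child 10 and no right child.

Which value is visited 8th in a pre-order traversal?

Pre-order visits the node, then its left subtree, then its right subtree.
Visit 32.
At 32: no left child.
At 32: go right to 27.
  Visit 27.
  At 27: go left to 38.
    Visit 38.
    At 38: go left to 25.
      Visit 25.
      At 25: go left to 20.
        Visit 20.
        At 20: no left child.
        At 20: go right to 3.
          Visit 3.
          At 3: no left child.
          At 3: go right to 7.
            7 is a leaf — visit 7.
      At 25: go right to 29.
        29 is a leaf — visit 29.
    At 38: go right to 6.
      6 is a leaf — visit 6.
  At 27: go right to 30.
    Visit 30.
    At 30: no left child.
    At 30: go right to 17.
      Visit 17.
      At 17: go left to 10.
        10 is a leaf — visit 10.
      At 17: no right child.
Full pre-order sequence: 32, 27, 38, 25, 20, 3, 7, 29, 6, 30, 17, 10.

29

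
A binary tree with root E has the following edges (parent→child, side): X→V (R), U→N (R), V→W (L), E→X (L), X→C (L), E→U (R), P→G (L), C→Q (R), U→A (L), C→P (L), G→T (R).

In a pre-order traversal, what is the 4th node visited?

P

Pre-order visits the node, then its left subtree, then its right subtree.
Visit E.
At E: go left to X.
  Visit X.
  At X: go left to C.
    Visit C.
    At C: go left to P.
      Visit P.
      At P: go left to G.
        Visit G.
        At G: no left child.
        At G: go right to T.
          T is a leaf — visit T.
      At P: no right child.
    At C: go right to Q.
      Q is a leaf — visit Q.
  At X: go right to V.
    Visit V.
    At V: go left to W.
      W is a leaf — visit W.
    At V: no right child.
At E: go right to U.
  Visit U.
  At U: go left to A.
    A is a leaf — visit A.
  At U: go right to N.
    N is a leaf — visit N.
Full pre-order sequence: E, X, C, P, G, T, Q, V, W, U, A, N.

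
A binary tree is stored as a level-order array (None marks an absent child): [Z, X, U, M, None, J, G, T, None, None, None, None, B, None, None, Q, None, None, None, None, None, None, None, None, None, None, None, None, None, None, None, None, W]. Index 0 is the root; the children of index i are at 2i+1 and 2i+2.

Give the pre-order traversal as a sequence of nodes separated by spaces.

Pre-order visits the node, then its left subtree, then its right subtree.
Visit Z.
At Z: go left to X.
  Visit X.
  At X: go left to M.
    Visit M.
    At M: go left to T.
      Visit T.
      At T: go left to Q.
        Visit Q.
        At Q: no left child.
        At Q: go right to W.
          W is a leaf — visit W.
      At T: no right child.
    At M: no right child.
  At X: no right child.
At Z: go right to U.
  Visit U.
  At U: go left to J.
    Visit J.
    At J: no left child.
    At J: go right to B.
      B is a leaf — visit B.
  At U: go right to G.
    G is a leaf — visit G.

Z X M T Q W U J B G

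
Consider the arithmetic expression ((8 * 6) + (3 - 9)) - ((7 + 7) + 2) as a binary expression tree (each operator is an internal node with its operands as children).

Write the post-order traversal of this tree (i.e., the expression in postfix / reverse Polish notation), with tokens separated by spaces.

8 6 * 3 9 - + 7 7 + 2 + -

Post-order on an expression tree gives postfix notation: for each operator, emit left operand, right operand, then the operator.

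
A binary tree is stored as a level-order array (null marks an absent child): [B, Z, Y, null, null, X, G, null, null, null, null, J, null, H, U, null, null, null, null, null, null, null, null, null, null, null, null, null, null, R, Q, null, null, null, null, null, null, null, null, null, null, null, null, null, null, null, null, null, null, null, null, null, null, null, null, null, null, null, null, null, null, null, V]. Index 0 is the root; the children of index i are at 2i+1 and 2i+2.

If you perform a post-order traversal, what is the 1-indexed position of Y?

Post-order visits the left subtree, then the right subtree, then the node.
At B: go left to Z.
  Z is a leaf — visit Z.
At B: go right to Y.
  At Y: go left to X.
    At X: go left to J.
      J is a leaf — visit J.
    At X: no right child.
    Visit X.
  At Y: go right to G.
    At G: go left to H.
      H is a leaf — visit H.
    At G: go right to U.
      At U: go left to R.
        R is a leaf — visit R.
      At U: go right to Q.
        At Q: no left child.
        At Q: go right to V.
          V is a leaf — visit V.
        Visit Q.
      Visit U.
    Visit G.
  Visit Y.
Visit B.
Full post-order sequence: Z, J, X, H, R, V, Q, U, G, Y, B.

10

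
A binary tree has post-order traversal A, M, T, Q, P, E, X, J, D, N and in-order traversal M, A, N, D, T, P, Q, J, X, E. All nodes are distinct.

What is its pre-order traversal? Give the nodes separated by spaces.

The last element of post-order is the root; it splits in-order into left and right subtrees.
Root N: left subtree has 2 nodes {M, A}, right has 7 {D, T, P, Q, J, X, E}.
  Root M: left subtree has 0 nodes { }, right has 1 {A}.
  Root D: left subtree has 0 nodes { }, right has 6 {T, P, Q, J, X, E}.
    Root J: left subtree has 3 nodes {T, P, Q}, right has 2 {X, E}.
      Root P: left subtree has 1 node {T}, right has 1 {Q}.
      Root X: left subtree has 0 nodes { }, right has 1 {E}.

N M A D J P T Q X E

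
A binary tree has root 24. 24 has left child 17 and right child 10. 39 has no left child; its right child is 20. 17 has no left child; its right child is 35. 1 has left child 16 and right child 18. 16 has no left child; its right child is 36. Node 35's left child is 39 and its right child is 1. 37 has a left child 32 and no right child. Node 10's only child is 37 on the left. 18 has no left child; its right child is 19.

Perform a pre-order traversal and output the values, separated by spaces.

24 17 35 39 20 1 16 36 18 19 10 37 32

Pre-order visits the node, then its left subtree, then its right subtree.
Visit 24.
At 24: go left to 17.
  Visit 17.
  At 17: no left child.
  At 17: go right to 35.
    Visit 35.
    At 35: go left to 39.
      Visit 39.
      At 39: no left child.
      At 39: go right to 20.
        20 is a leaf — visit 20.
    At 35: go right to 1.
      Visit 1.
      At 1: go left to 16.
        Visit 16.
        At 16: no left child.
        At 16: go right to 36.
          36 is a leaf — visit 36.
      At 1: go right to 18.
        Visit 18.
        At 18: no left child.
        At 18: go right to 19.
          19 is a leaf — visit 19.
At 24: go right to 10.
  Visit 10.
  At 10: go left to 37.
    Visit 37.
    At 37: go left to 32.
      32 is a leaf — visit 32.
    At 37: no right child.
  At 10: no right child.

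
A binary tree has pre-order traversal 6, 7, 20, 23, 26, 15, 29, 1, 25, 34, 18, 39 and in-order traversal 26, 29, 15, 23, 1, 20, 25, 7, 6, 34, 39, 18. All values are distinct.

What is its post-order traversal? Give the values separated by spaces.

29 15 26 1 23 25 20 7 39 18 34 6

The first element of pre-order is the root; it splits in-order into left and right subtrees.
Root 6: left subtree has 8 nodes {26, 29, 15, 23, 1, 20, 25, 7}, right has 3 {34, 39, 18}.
  Root 7: left subtree has 7 nodes {26, 29, 15, 23, 1, 20, 25}, right has 0 { }.
    Root 20: left subtree has 5 nodes {26, 29, 15, 23, 1}, right has 1 {25}.
      Root 23: left subtree has 3 nodes {26, 29, 15}, right has 1 {1}.
        Root 26: left subtree has 0 nodes { }, right has 2 {29, 15}.
          Root 15: left subtree has 1 node {29}, right has 0 { }.
  Root 34: left subtree has 0 nodes { }, right has 2 {39, 18}.
    Root 18: left subtree has 1 node {39}, right has 0 { }.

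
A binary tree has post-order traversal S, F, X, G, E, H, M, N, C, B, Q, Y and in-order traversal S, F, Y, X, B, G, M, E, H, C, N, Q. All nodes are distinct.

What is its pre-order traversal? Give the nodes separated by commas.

The last element of post-order is the root; it splits in-order into left and right subtrees.
Root Y: left subtree has 2 nodes {S, F}, right has 9 {X, B, G, M, E, H, C, N, Q}.
  Root F: left subtree has 1 node {S}, right has 0 { }.
  Root Q: left subtree has 8 nodes {X, B, G, M, E, H, C, N}, right has 0 { }.
    Root B: left subtree has 1 node {X}, right has 6 {G, M, E, H, C, N}.
      Root C: left subtree has 4 nodes {G, M, E, H}, right has 1 {N}.
        Root M: left subtree has 1 node {G}, right has 2 {E, H}.
          Root H: left subtree has 1 node {E}, right has 0 { }.

Y, F, S, Q, B, X, C, M, G, H, E, N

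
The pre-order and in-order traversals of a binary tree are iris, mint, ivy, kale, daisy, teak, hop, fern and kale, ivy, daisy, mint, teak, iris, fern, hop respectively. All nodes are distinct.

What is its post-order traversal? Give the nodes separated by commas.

The first element of pre-order is the root; it splits in-order into left and right subtrees.
Root iris: left subtree has 5 nodes {kale, ivy, daisy, mint, teak}, right has 2 {fern, hop}.
  Root mint: left subtree has 3 nodes {kale, ivy, daisy}, right has 1 {teak}.
    Root ivy: left subtree has 1 node {kale}, right has 1 {daisy}.
  Root hop: left subtree has 1 node {fern}, right has 0 { }.

kale, daisy, ivy, teak, mint, fern, hop, iris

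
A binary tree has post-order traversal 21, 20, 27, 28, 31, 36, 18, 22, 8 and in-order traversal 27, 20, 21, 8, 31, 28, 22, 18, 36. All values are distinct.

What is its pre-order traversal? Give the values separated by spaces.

8 27 20 21 22 31 28 18 36

The last element of post-order is the root; it splits in-order into left and right subtrees.
Root 8: left subtree has 3 nodes {27, 20, 21}, right has 5 {31, 28, 22, 18, 36}.
  Root 27: left subtree has 0 nodes { }, right has 2 {20, 21}.
    Root 20: left subtree has 0 nodes { }, right has 1 {21}.
  Root 22: left subtree has 2 nodes {31, 28}, right has 2 {18, 36}.
    Root 31: left subtree has 0 nodes { }, right has 1 {28}.
    Root 18: left subtree has 0 nodes { }, right has 1 {36}.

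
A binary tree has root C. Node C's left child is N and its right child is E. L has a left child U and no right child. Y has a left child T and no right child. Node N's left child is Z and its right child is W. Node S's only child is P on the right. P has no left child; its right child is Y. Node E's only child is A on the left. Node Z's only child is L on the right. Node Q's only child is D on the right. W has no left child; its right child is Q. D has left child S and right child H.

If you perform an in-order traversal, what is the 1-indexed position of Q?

In-order visits the left subtree, then the node, then the right subtree.
At C: go left to N.
  At N: go left to Z.
    At Z: no left child.
    Visit Z.
    At Z: go right to L.
      At L: go left to U.
        U is a leaf — visit U.
      Visit L.
      At L: no right child.
  Visit N.
  At N: go right to W.
    At W: no left child.
    Visit W.
    At W: go right to Q.
      At Q: no left child.
      Visit Q.
      At Q: go right to D.
        At D: go left to S.
          At S: no left child.
          Visit S.
          At S: go right to P.
            At P: no left child.
            Visit P.
            At P: go right to Y.
              At Y: go left to T.
                T is a leaf — visit T.
              Visit Y.
              At Y: no right child.
        Visit D.
        At D: go right to H.
          H is a leaf — visit H.
Visit C.
At C: go right to E.
  At E: go left to A.
    A is a leaf — visit A.
  Visit E.
  At E: no right child.
Full in-order sequence: Z, U, L, N, W, Q, S, P, T, Y, D, H, C, A, E.

6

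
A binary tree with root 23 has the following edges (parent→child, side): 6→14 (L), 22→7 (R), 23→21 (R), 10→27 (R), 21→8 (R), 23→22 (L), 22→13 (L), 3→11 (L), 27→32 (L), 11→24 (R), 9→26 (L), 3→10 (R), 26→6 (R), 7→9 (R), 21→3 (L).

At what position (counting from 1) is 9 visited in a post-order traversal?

5

Post-order visits the left subtree, then the right subtree, then the node.
At 23: go left to 22.
  At 22: go left to 13.
    13 is a leaf — visit 13.
  At 22: go right to 7.
    At 7: no left child.
    At 7: go right to 9.
      At 9: go left to 26.
        At 26: no left child.
        At 26: go right to 6.
          At 6: go left to 14.
            14 is a leaf — visit 14.
          At 6: no right child.
          Visit 6.
        Visit 26.
      At 9: no right child.
      Visit 9.
    Visit 7.
  Visit 22.
At 23: go right to 21.
  At 21: go left to 3.
    At 3: go left to 11.
      At 11: no left child.
      At 11: go right to 24.
        24 is a leaf — visit 24.
      Visit 11.
    At 3: go right to 10.
      At 10: no left child.
      At 10: go right to 27.
        At 27: go left to 32.
          32 is a leaf — visit 32.
        At 27: no right child.
        Visit 27.
      Visit 10.
    Visit 3.
  At 21: go right to 8.
    8 is a leaf — visit 8.
  Visit 21.
Visit 23.
Full post-order sequence: 13, 14, 6, 26, 9, 7, 22, 24, 11, 32, 27, 10, 3, 8, 21, 23.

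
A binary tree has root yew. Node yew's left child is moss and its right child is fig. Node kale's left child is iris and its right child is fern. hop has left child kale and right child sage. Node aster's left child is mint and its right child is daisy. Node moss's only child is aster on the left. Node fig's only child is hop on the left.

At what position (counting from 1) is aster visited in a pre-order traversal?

3

Pre-order visits the node, then its left subtree, then its right subtree.
Visit yew.
At yew: go left to moss.
  Visit moss.
  At moss: go left to aster.
    Visit aster.
    At aster: go left to mint.
      mint is a leaf — visit mint.
    At aster: go right to daisy.
      daisy is a leaf — visit daisy.
  At moss: no right child.
At yew: go right to fig.
  Visit fig.
  At fig: go left to hop.
    Visit hop.
    At hop: go left to kale.
      Visit kale.
      At kale: go left to iris.
        iris is a leaf — visit iris.
      At kale: go right to fern.
        fern is a leaf — visit fern.
    At hop: go right to sage.
      sage is a leaf — visit sage.
  At fig: no right child.
Full pre-order sequence: yew, moss, aster, mint, daisy, fig, hop, kale, iris, fern, sage.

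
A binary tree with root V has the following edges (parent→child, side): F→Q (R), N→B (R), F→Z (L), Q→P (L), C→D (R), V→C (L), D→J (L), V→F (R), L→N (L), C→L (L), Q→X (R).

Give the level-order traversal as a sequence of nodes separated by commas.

Level-order visits nodes level by level from the root, left to right within each level.
Level 0: V
Level 1: C, F
Level 2: L, D, Z, Q
Level 3: N, J, P, X
Level 4: B

V, C, F, L, D, Z, Q, N, J, P, X, B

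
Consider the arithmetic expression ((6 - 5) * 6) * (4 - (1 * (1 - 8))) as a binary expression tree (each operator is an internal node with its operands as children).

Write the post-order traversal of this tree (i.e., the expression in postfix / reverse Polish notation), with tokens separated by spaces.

Post-order on an expression tree gives postfix notation: for each operator, emit left operand, right operand, then the operator.

6 5 - 6 * 4 1 1 8 - * - *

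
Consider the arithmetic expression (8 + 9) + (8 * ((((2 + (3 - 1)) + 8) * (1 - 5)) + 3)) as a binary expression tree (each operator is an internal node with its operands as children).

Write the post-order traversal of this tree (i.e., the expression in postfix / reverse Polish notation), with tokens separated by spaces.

Post-order on an expression tree gives postfix notation: for each operator, emit left operand, right operand, then the operator.

8 9 + 8 2 3 1 - + 8 + 1 5 - * 3 + * +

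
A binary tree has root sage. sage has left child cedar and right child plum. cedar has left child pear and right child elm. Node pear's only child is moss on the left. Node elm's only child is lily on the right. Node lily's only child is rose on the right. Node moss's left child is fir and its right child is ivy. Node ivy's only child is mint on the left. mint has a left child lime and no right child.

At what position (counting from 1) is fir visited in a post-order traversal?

1

Post-order visits the left subtree, then the right subtree, then the node.
At sage: go left to cedar.
  At cedar: go left to pear.
    At pear: go left to moss.
      At moss: go left to fir.
        fir is a leaf — visit fir.
      At moss: go right to ivy.
        At ivy: go left to mint.
          At mint: go left to lime.
            lime is a leaf — visit lime.
          At mint: no right child.
          Visit mint.
        At ivy: no right child.
        Visit ivy.
      Visit moss.
    At pear: no right child.
    Visit pear.
  At cedar: go right to elm.
    At elm: no left child.
    At elm: go right to lily.
      At lily: no left child.
      At lily: go right to rose.
        rose is a leaf — visit rose.
      Visit lily.
    Visit elm.
  Visit cedar.
At sage: go right to plum.
  plum is a leaf — visit plum.
Visit sage.
Full post-order sequence: fir, lime, mint, ivy, moss, pear, rose, lily, elm, cedar, plum, sage.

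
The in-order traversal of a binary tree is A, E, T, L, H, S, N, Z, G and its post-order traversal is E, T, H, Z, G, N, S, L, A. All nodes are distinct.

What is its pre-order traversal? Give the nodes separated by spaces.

A L T E S H N G Z

The last element of post-order is the root; it splits in-order into left and right subtrees.
Root A: left subtree has 0 nodes { }, right has 8 {E, T, L, H, S, N, Z, G}.
  Root L: left subtree has 2 nodes {E, T}, right has 5 {H, S, N, Z, G}.
    Root T: left subtree has 1 node {E}, right has 0 { }.
    Root S: left subtree has 1 node {H}, right has 3 {N, Z, G}.
      Root N: left subtree has 0 nodes { }, right has 2 {Z, G}.
        Root G: left subtree has 1 node {Z}, right has 0 { }.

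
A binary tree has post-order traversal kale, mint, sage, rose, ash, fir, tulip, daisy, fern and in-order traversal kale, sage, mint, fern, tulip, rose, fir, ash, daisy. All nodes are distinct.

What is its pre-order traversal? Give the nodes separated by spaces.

The last element of post-order is the root; it splits in-order into left and right subtrees.
Root fern: left subtree has 3 nodes {kale, sage, mint}, right has 5 {tulip, rose, fir, ash, daisy}.
  Root sage: left subtree has 1 node {kale}, right has 1 {mint}.
  Root daisy: left subtree has 4 nodes {tulip, rose, fir, ash}, right has 0 { }.
    Root tulip: left subtree has 0 nodes { }, right has 3 {rose, fir, ash}.
      Root fir: left subtree has 1 node {rose}, right has 1 {ash}.

fern sage kale mint daisy tulip fir rose ash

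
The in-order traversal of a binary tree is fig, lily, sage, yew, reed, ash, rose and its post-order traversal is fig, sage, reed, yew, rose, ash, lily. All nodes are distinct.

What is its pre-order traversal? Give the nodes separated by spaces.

lily fig ash yew sage reed rose

The last element of post-order is the root; it splits in-order into left and right subtrees.
Root lily: left subtree has 1 node {fig}, right has 5 {sage, yew, reed, ash, rose}.
  Root ash: left subtree has 3 nodes {sage, yew, reed}, right has 1 {rose}.
    Root yew: left subtree has 1 node {sage}, right has 1 {reed}.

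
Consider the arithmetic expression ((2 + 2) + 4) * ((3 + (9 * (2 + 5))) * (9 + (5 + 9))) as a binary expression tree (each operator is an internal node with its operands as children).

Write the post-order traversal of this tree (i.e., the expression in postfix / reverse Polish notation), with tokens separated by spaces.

2 2 + 4 + 3 9 2 5 + * + 9 5 9 + + * *

Post-order on an expression tree gives postfix notation: for each operator, emit left operand, right operand, then the operator.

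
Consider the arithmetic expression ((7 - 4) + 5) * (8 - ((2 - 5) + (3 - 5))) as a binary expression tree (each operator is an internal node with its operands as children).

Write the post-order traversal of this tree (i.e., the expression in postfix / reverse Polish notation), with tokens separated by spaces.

Post-order on an expression tree gives postfix notation: for each operator, emit left operand, right operand, then the operator.

7 4 - 5 + 8 2 5 - 3 5 - + - *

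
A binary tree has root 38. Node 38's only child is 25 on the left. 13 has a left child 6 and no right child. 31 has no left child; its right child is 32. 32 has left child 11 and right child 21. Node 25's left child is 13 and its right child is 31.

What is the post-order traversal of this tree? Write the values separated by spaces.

6 13 11 21 32 31 25 38

Post-order visits the left subtree, then the right subtree, then the node.
At 38: go left to 25.
  At 25: go left to 13.
    At 13: go left to 6.
      6 is a leaf — visit 6.
    At 13: no right child.
    Visit 13.
  At 25: go right to 31.
    At 31: no left child.
    At 31: go right to 32.
      At 32: go left to 11.
        11 is a leaf — visit 11.
      At 32: go right to 21.
        21 is a leaf — visit 21.
      Visit 32.
    Visit 31.
  Visit 25.
At 38: no right child.
Visit 38.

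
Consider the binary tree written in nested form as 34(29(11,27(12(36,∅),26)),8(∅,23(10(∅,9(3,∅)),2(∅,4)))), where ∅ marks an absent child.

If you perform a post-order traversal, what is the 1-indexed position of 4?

10

Post-order visits the left subtree, then the right subtree, then the node.
At 34: go left to 29.
  At 29: go left to 11.
    11 is a leaf — visit 11.
  At 29: go right to 27.
    At 27: go left to 12.
      At 12: go left to 36.
        36 is a leaf — visit 36.
      At 12: no right child.
      Visit 12.
    At 27: go right to 26.
      26 is a leaf — visit 26.
    Visit 27.
  Visit 29.
At 34: go right to 8.
  At 8: no left child.
  At 8: go right to 23.
    At 23: go left to 10.
      At 10: no left child.
      At 10: go right to 9.
        At 9: go left to 3.
          3 is a leaf — visit 3.
        At 9: no right child.
        Visit 9.
      Visit 10.
    At 23: go right to 2.
      At 2: no left child.
      At 2: go right to 4.
        4 is a leaf — visit 4.
      Visit 2.
    Visit 23.
  Visit 8.
Visit 34.
Full post-order sequence: 11, 36, 12, 26, 27, 29, 3, 9, 10, 4, 2, 23, 8, 34.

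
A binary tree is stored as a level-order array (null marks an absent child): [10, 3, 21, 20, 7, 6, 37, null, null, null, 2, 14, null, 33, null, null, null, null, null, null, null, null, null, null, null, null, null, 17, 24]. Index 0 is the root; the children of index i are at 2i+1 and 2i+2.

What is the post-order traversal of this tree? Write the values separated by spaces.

Post-order visits the left subtree, then the right subtree, then the node.
At 10: go left to 3.
  At 3: go left to 20.
    20 is a leaf — visit 20.
  At 3: go right to 7.
    At 7: no left child.
    At 7: go right to 2.
      2 is a leaf — visit 2.
    Visit 7.
  Visit 3.
At 10: go right to 21.
  At 21: go left to 6.
    At 6: go left to 14.
      14 is a leaf — visit 14.
    At 6: no right child.
    Visit 6.
  At 21: go right to 37.
    At 37: go left to 33.
      At 33: go left to 17.
        17 is a leaf — visit 17.
      At 33: go right to 24.
        24 is a leaf — visit 24.
      Visit 33.
    At 37: no right child.
    Visit 37.
  Visit 21.
Visit 10.

20 2 7 3 14 6 17 24 33 37 21 10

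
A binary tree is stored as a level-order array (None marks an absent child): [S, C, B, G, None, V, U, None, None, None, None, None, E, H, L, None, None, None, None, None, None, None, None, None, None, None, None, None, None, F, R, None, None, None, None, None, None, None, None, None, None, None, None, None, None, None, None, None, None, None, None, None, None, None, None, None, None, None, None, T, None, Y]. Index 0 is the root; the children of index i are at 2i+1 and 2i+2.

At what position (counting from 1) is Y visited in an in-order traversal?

12

In-order visits the left subtree, then the node, then the right subtree.
At S: go left to C.
  At C: go left to G.
    G is a leaf — visit G.
  Visit C.
  At C: no right child.
Visit S.
At S: go right to B.
  At B: go left to V.
    At V: no left child.
    Visit V.
    At V: go right to E.
      E is a leaf — visit E.
  Visit B.
  At B: go right to U.
    At U: go left to H.
      H is a leaf — visit H.
    Visit U.
    At U: go right to L.
      At L: go left to F.
        At F: go left to T.
          T is a leaf — visit T.
        Visit F.
        At F: no right child.
      Visit L.
      At L: go right to R.
        At R: go left to Y.
          Y is a leaf — visit Y.
        Visit R.
        At R: no right child.
Full in-order sequence: G, C, S, V, E, B, H, U, T, F, L, Y, R.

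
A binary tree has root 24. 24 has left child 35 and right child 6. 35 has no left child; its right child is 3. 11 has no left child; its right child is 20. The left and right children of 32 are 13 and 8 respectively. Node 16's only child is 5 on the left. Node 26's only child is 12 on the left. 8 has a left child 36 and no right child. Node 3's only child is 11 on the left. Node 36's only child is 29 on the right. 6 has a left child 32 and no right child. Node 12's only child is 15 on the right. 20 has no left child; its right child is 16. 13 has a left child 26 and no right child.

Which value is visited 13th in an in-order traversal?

In-order visits the left subtree, then the node, then the right subtree.
At 24: go left to 35.
  At 35: no left child.
  Visit 35.
  At 35: go right to 3.
    At 3: go left to 11.
      At 11: no left child.
      Visit 11.
      At 11: go right to 20.
        At 20: no left child.
        Visit 20.
        At 20: go right to 16.
          At 16: go left to 5.
            5 is a leaf — visit 5.
          Visit 16.
          At 16: no right child.
    Visit 3.
    At 3: no right child.
Visit 24.
At 24: go right to 6.
  At 6: go left to 32.
    At 32: go left to 13.
      At 13: go left to 26.
        At 26: go left to 12.
          At 12: no left child.
          Visit 12.
          At 12: go right to 15.
            15 is a leaf — visit 15.
        Visit 26.
        At 26: no right child.
      Visit 13.
      At 13: no right child.
    Visit 32.
    At 32: go right to 8.
      At 8: go left to 36.
        At 36: no left child.
        Visit 36.
        At 36: go right to 29.
          29 is a leaf — visit 29.
      Visit 8.
      At 8: no right child.
  Visit 6.
  At 6: no right child.
Full in-order sequence: 35, 11, 20, 5, 16, 3, 24, 12, 15, 26, 13, 32, 36, 29, 8, 6.

36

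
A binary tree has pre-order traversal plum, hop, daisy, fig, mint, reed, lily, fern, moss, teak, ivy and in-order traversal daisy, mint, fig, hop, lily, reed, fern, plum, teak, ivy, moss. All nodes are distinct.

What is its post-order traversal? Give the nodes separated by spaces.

mint fig daisy lily fern reed hop ivy teak moss plum

The first element of pre-order is the root; it splits in-order into left and right subtrees.
Root plum: left subtree has 7 nodes {daisy, mint, fig, hop, lily, reed, fern}, right has 3 {teak, ivy, moss}.
  Root hop: left subtree has 3 nodes {daisy, mint, fig}, right has 3 {lily, reed, fern}.
    Root daisy: left subtree has 0 nodes { }, right has 2 {mint, fig}.
      Root fig: left subtree has 1 node {mint}, right has 0 { }.
    Root reed: left subtree has 1 node {lily}, right has 1 {fern}.
  Root moss: left subtree has 2 nodes {teak, ivy}, right has 0 { }.
    Root teak: left subtree has 0 nodes { }, right has 1 {ivy}.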